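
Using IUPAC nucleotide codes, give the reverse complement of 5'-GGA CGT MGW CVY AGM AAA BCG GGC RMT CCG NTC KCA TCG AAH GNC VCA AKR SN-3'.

Standard pairs A↔T, G↔C; ambiguity codes pair R↔Y, M↔K, W↔W, S↔S, B↔V, H↔D, N↔N. Complement (CCTGCAKCWGBRTCKTTTVGCCCGYKAGGCNAGMGTAGCTTDCNGBGTTMYSN), then reverse for 5'→3'.

5'-NSYMTTGBGNCDTTCGATGMGANCGGAKYGCCCGVTTTKCTRBGWCKACGTCC-3'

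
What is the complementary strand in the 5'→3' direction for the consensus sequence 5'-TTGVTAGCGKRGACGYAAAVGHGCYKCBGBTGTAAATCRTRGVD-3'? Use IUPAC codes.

5'-HBCYAYGATTTACAVCVGMRGCDCBTTTRCGTCYMCGCTABCAA-3'

Standard pairs A↔T, G↔C; ambiguity codes pair R↔Y, K↔M, B↔V, D↔H. Complement (AACBATCGCMYCTGCRTTTBCDCGRMGVCVACATTTAGYAYCBH), then reverse for 5'→3'.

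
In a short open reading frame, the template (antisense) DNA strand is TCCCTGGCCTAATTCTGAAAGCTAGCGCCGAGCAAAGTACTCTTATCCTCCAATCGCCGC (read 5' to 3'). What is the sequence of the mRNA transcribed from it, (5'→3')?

5′-GCGGCGAUUGGAGGAUAAGAGUACUUUGCUCGGCGCUAGCUUUCAGAAUUAGGCCAGGGA-3′

RNA polymerase reads the template 3'→5' and synthesizes mRNA 5'→3' by base-pairing (A→U, T→A, G↔C). The complement of the template is AGGGACCGGATTAAGACTTTCGATCGCGGCTCGTTTCATGAGAATAGGAGGTTAGCGGCG; antiparallel, so 5'→3' the coding strand is GCGGCGATTGGAGGATAAGAGTACTTTGCTCGGCGCTAGCTTTCAGAATTAGGCCAGGGA. Replace T with U for the mRNA.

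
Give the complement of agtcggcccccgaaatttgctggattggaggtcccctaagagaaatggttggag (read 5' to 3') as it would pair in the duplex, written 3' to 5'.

3′-TCAGCCGGGGGCTTTAAACGACCTAACCTCCAGGGGATTCTCTTTACCAACCTC-5′

Base-pairing A↔T, G↔C gives the complement. The complementary strand is antiparallel, so paired with a 5'→3' strand it runs 3'→5'.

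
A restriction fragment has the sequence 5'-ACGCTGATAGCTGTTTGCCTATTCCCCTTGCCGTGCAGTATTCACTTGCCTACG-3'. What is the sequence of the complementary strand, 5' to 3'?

Pairing A↔T and G↔C gives TGCGACTATCGACAAACGGATAAGGGGAACGGCACGTCATAAGTGAACGGATGC, running 3'→5'. Reverse for the 5'→3' convention.

5'-CGTAGGCAAGTGAATACTGCACGGCAAGGGGAATAGGCAAACAGCTATCAGCGT-3'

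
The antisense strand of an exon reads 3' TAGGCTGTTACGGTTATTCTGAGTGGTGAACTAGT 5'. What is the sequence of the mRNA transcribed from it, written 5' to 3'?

5'-AUCCGACAAUGCCAAUAAGACUCACCACUUGAUCA-3'

Reading the template 3'→5' as shown, RNA polymerase pairs each base (A→U, T→A, G↔C) to build mRNA 5'→3' directly.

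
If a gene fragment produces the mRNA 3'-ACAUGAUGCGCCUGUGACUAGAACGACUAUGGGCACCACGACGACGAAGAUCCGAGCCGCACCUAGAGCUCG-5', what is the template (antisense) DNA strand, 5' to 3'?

5'-TGTACTACGCGGACACTGATCTTGCTGATACCCGTGGTGCTGCTGCTTCTAGGCTCGGCGTGGATCTCGAGC-3'

Written 5'→3' the mRNA is GCUCGAGAUCCACGCCGAGCCUAGAAGCAGCAGCACCACGGGUAUCAGCAAGAUCAGUGUCCGCGUAGUACA, so the coding DNA strand is GCTCGAGATCCACGCCGAGCCTAGAAGCAGCAGCACCACGGGTATCAGCAAGATCAGTGTCCGCGTAGTACA. The template is its reverse complement.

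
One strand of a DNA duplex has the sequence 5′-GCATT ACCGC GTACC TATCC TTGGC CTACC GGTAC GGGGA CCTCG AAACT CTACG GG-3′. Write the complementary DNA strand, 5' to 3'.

Pairing A↔T and G↔C gives CGTAATGGCGCATGGATAGGAACCGGATGGCCATGCCCCTGGAGCTTTGAGATGCCC, running 3'→5'. Reverse for the 5'→3' convention.

5'-CCCGTAGAGTTTCGAGGTCCCCGTACCGGTAGGCCAAGGATAGGTACGCGGTAATGC-3'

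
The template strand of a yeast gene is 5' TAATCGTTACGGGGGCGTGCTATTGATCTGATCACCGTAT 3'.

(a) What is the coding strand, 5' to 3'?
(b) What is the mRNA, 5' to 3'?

(a) 5'-ATACGGTGATCAGATCAATAGCACGCCCCCGTAACGATTA-3'
(b) 5'-AUACGGUGAUCAGAUCAAUAGCACGCCCCCGUAACGAUUA-3'

(a) The coding strand is the reverse complement of the template: complement ATTAGCAATGCCCCCGCACGATAACTAGACTAGTGGCATA, then reverse.
(b) mRNA has the coding-strand sequence with T→U.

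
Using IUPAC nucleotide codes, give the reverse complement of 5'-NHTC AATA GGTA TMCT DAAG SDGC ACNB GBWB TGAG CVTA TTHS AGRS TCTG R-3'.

5'-YCAGASYCTSDAATABGCTCAVWVCVNGTGCHSCTTHAGKATACCTATTGADN-3'

Standard pairs A↔T, G↔C; ambiguity codes pair R↔Y, M↔K, W↔W, S↔S, B↔V, D↔H, N↔N. Complement (NDAGTTATCCATAKGAHTTCSHCGTGNVCVWVACTCGBATAADSTCYSAGACY), then reverse for 5'→3'.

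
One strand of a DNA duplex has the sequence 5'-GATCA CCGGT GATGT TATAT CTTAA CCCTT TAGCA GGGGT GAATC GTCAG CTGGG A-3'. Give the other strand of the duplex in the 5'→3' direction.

5'-TCCCAGCTGACGATTCACCCCTGCTAAAGGGTTAAGATATAACATCACCGGTGATC-3'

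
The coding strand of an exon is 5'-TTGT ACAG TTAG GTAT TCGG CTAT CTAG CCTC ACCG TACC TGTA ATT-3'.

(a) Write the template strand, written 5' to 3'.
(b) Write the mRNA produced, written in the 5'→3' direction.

(a) 5'-AATTACAGGTACGGTGAGGCTAGATAGCCGAATACCTAACTGTACAA-3'
(b) 5'-UUGUACAGUUAGGUAUUCGGCUAUCUAGCCUCACCGUACCUGUAAUU-3'

(a) The template strand is the reverse complement of the coding strand: complement AACATGTCAATCCATAAGCCGATAGATCGGAGTGGCATGGACATTAA, then reverse.
(b) mRNA matches the coding strand with T→U.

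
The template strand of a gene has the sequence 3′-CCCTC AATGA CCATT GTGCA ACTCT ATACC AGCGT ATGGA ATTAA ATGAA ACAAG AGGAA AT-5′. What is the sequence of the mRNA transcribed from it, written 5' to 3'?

5'-GGGAGUUACUGGUAACACGUUGAGAUAUGGUCGCAUACCUUAAUUUACUUUGUUCUCCUUUA-3'

Reading the template 3'→5' as shown, RNA polymerase pairs each base (A→U, T→A, G↔C) to build mRNA 5'→3' directly.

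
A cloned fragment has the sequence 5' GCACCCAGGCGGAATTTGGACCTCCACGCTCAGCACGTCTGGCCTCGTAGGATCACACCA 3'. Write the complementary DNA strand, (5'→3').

The complement of GCACCCAGGCGGAATTTGGACCTCCACGCTCAGCACGTCTGGCCTCGTAGGATCACACCA is CGTGGGTCCGCCTTAAACCTGGAGGTGCGAGTCGTGCAGACCGGAGCATCCTAGTGTGGT (A↔T, G↔C). DNA strands are antiparallel, so the complementary strand runs 3'→5'; reversing gives the 5'→3' form.

5'-TGGTGTGATCCTACGAGGCCAGACGTGCTGAGCGTGGAGGTCCAAATTCCGCCTGGGTGC-3'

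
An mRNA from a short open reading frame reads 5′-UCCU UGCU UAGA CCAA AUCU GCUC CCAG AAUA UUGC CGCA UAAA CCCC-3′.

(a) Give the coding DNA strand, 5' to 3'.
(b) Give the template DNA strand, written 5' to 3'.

(a) The coding strand matches the mRNA with U→T.
(b) The template strand is the reverse complement of the coding strand.

(a) 5'-TCCTTGCTTAGACCAAATCTGCTCCCAGAATATTGCCGCATAAACCCC-3'
(b) 5′-GGGGTTTATGCGGCAATATTCTGGGAGCAGATTTGGTCTAAGCAAGGA-3′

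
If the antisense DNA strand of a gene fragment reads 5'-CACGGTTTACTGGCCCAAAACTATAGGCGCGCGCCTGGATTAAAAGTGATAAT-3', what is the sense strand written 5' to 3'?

5'-ATTATCACTTTTAATCCAGGCGCGCGCCTATAGTTTTGGGCCAGTAAACCGTG-3'

The coding strand is complementary and antiparallel to the template: take the complement (A↔T, G↔C) and reverse.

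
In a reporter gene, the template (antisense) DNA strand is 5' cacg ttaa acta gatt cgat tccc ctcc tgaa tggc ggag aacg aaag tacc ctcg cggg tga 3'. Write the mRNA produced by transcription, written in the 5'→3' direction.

RNA polymerase reads the template 3'→5' and synthesizes mRNA 5'→3' by base-pairing (A→U, T→A, G↔C). The complement of the template is GTGCAATTTGATCTAAGCTAAGGGGAGGACTTACCGCCTCTTGCTTTCATGGGAGCGCCCACT; antiparallel, so 5'→3' the coding strand is TCACCCGCGAGGGTACTTTCGTTCTCCGCCATTCAGGAGGGGAATCGAATCTAGTTTAACGTG. Replace T with U for the mRNA.

5′-UCACCCGCGAGGGUACUUUCGUUCUCCGCCAUUCAGGAGGGGAAUCGAAUCUAGUUUAACGUG-3′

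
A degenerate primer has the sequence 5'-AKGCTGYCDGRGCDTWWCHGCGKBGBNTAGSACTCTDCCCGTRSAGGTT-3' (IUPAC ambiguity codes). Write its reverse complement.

Standard pairs A↔T, G↔C; ambiguity codes pair R↔Y, K↔M, W↔W, S↔S, B↔V, D↔H, N↔N. Complement (TMCGACRGHCYCGHAWWGDCGCMVCVNATCSTGAGAHGGGCAYSTCCAA), then reverse for 5'→3'.

5'-AACCTSYACGGGHAGAGTSCTANVCVMCGCDGWWAHGCYCHGRCAGCMT-3'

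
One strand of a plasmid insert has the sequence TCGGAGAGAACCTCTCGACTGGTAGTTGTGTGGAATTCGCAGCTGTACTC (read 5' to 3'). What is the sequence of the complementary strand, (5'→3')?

Pairing A↔T and G↔C gives AGCCTCTCTTGGAGAGCTGACCATCAACACACCTTAAGCGTCGACATGAG, running 3'→5'. Reverse for the 5'→3' convention.

5′-GAGTACAGCTGCGAATTCCACACAACTACCAGTCGAGAGGTTCTCTCCGA-3′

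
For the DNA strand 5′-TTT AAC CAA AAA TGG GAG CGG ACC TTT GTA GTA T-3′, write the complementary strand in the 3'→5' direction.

Base-pairing A↔T, G↔C gives the complement. The complementary strand is antiparallel, so paired with a 5'→3' strand it runs 3'→5'.

3'-AAATTGGTTTTTACCCTCGCCTGGAAACATCATA-5'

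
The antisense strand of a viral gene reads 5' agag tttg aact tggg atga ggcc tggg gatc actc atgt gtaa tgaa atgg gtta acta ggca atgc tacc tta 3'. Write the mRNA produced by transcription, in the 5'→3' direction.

The mRNA has the sequence of the coding strand (reverse complement of the template) with T→U. Reverse complement of AGAGTTTGAACTTGGGATGAGGCCTGGGGATCACTCATGTGTAATGAAATGGGTTAACTAGGCAATGCTACCTTA is TAAGGTAGCATTGCCTAGTTAACCCATTTCATTACACATGAGTGATCCCCAGGCCTCATCCCAAGTTCAAACTCT; then T→U.

5'-UAAGGUAGCAUUGCCUAGUUAACCCAUUUCAUUACACAUGAGUGAUCCCCAGGCCUCAUCCCAAGUUCAAACUCU-3'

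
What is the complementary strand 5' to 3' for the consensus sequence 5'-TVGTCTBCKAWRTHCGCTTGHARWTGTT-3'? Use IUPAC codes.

5'-AACAWYTDCAAGCGDAYWTMGVAGACBA-3'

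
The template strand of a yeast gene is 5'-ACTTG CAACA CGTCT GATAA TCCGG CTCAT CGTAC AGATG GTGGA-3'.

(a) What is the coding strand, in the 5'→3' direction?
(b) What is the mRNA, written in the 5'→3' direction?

(a) 5'-TCCACCATCTGTACGATGAGCCGGATTATCAGACGTGTTGCAAGT-3'
(b) 5'-UCCACCAUCUGUACGAUGAGCCGGAUUAUCAGACGUGUUGCAAGU-3'

(a) The coding strand is the reverse complement of the template: complement TGAACGTTGTGCAGACTATTAGGCCGAGTAGCATGTCTACCACCT, then reverse.
(b) mRNA has the coding-strand sequence with T→U.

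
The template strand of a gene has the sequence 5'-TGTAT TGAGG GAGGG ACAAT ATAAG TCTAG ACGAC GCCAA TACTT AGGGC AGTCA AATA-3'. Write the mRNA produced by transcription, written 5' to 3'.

5'-UAUUUGACUGCCCUAAGUAUUGGCGUCGUCUAGACUUAUAUUGUCCCUCCCUCAAUACA-3'

RNA polymerase reads the template 3'→5' and synthesizes mRNA 5'→3' by base-pairing (A→U, T→A, G↔C). The complement of the template is ACATAACTCCCTCCCTGTTATATTCAGATCTGCTGCGGTTATGAATCCCGTCAGTTTAT; antiparallel, so 5'→3' the coding strand is TATTTGACTGCCCTAAGTATTGGCGTCGTCTAGACTTATATTGTCCCTCCCTCAATACA. Replace T with U for the mRNA.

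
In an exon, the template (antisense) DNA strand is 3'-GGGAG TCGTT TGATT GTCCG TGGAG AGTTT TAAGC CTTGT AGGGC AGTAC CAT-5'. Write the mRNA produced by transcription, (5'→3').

5'-CCCUCAGCAAACUAACAGGCACCUCUCAAAAUUCGGAACAUCCCGUCAUGGUA-3'

Reading the template 3'→5' as shown, RNA polymerase pairs each base (A→U, T→A, G↔C) to build mRNA 5'→3' directly.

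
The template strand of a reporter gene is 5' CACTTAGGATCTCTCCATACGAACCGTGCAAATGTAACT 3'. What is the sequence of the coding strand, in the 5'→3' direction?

5'-AGTTACATTTGCACGGTTCGTATGGAGAGATCCTAAGTG-3'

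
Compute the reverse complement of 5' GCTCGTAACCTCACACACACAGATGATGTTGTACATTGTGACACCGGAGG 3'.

5′-CCTCCGGTGTCACAATGTACAACATCATCTGTGTGTGTGAGGTTACGAGC-3′

Complement each base (A↔T, G↔C): CGAGCATTGGAGTGTGTGTGTCTACTACAACATGTAACACTGTGGCCTCC. Then reverse.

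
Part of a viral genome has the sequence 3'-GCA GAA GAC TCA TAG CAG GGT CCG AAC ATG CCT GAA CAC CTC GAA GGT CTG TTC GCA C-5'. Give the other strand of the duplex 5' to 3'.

5'-CGTCTTCTGAGTATCGTCCCAGGCTTGTACGGACTTGTGGAGCTTCCAGACAAGCGTG-3'

The strand is given 3'→5', so its complement runs 5'→3' in the same left-to-right order: pair each base A↔T, G↔C.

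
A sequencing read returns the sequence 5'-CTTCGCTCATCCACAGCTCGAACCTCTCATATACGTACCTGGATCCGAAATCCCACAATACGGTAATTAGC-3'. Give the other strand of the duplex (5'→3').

5′-GCTAATTACCGTATTGTGGGATTTCGGATCCAGGTACGTATATGAGAGGTTCGAGCTGTGGATGAGCGAAG-3′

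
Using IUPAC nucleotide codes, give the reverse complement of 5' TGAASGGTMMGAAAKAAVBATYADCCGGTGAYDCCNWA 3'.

5'-TWNGGHRTCACCGGHTRATVBTTMTTTCKKACCSTTCA-3'

Standard pairs A↔T, G↔C; ambiguity codes pair Y↔R, M↔K, W↔W, S↔S, B↔V, D↔H, N↔N. Complement (ACTTSCCAKKCTTTMTTBVTARTHGGCCACTRHGGNWT), then reverse for 5'→3'.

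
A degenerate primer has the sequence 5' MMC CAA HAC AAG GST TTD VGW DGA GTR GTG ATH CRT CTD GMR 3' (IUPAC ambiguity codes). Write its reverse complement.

Standard pairs A↔T, G↔C; ambiguity codes pair R↔Y, M↔K, W↔W, S↔S, D↔H, V↔B. Complement (KKGGTTDTGTTCCSAAAHBCWHCTCAYCACTADGYAGAHCKY), then reverse for 5'→3'.

5'-YKCHAGAYGDATCACYACTCHWCBHAAASCCTTGTDTTGGKK-3'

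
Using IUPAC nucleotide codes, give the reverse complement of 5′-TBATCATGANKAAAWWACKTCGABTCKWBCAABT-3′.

Standard pairs A↔T, G↔C; ambiguity codes pair K↔M, W↔W, B↔V, N↔N. Complement (AVTAGTACTNMTTTWWTGMAGCTVAGMWVGTTVA), then reverse for 5'→3'.

5'-AVTTGVWMGAVTCGAMGTWWTTTMNTCATGATVA-3'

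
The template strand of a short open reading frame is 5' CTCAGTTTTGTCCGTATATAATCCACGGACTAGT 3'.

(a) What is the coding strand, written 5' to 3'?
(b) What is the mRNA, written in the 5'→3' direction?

(a) 5'-ACTAGTCCGTGGATTATATACGGACAAAACTGAG-3'
(b) 5′-ACUAGUCCGUGGAUUAUAUACGGACAAAACUGAG-3′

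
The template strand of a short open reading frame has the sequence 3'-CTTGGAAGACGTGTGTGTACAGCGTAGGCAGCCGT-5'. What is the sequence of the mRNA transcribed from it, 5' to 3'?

5′-GAACCUUCUGCACACACAUGUCGCAUCCGUCGGCA-3′

Reading the template 3'→5' as shown, RNA polymerase pairs each base (A→U, T→A, G↔C) to build mRNA 5'→3' directly.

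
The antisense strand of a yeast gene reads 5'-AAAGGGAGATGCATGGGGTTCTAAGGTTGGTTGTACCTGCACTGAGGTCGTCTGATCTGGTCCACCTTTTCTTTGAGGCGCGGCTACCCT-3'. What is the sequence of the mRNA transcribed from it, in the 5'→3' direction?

5'-AGGGUAGCCGCGCCUCAAAGAAAAGGUGGACCAGAUCAGACGACCUCAGUGCAGGUACAACCAACCUUAGAACCCCAUGCAUCUCCCUUU-3'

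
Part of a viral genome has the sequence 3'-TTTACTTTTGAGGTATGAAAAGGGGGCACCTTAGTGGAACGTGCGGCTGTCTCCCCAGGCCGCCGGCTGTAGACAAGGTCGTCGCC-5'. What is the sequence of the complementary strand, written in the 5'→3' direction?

5′-AAATGAAAACTCCATACTTTTCCCCCGTGGAATCACCTTGCACGCCGACAGAGGGGTCCGGCGGCCGACATCTGTTCCAGCAGCGG-3′

The strand is given 3'→5', so its complement runs 5'→3' in the same left-to-right order: pair each base A↔T, G↔C.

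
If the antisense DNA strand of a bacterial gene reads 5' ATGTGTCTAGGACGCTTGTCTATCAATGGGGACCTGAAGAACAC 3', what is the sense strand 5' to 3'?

5'-GTGTTCTTCAGGTCCCCATTGATAGACAAGCGTCCTAGACACAT-3'

The coding strand is complementary and antiparallel to the template: take the complement (A↔T, G↔C) and reverse.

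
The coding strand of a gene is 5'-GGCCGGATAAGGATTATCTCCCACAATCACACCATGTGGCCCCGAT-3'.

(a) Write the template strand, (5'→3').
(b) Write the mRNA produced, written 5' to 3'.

(a) 5'-ATCGGGGCCACATGGTGTGATTGTGGGAGATAATCCTTATCCGGCC-3'
(b) 5′-GGCCGGAUAAGGAUUAUCUCCCACAAUCACACCAUGUGGCCCCGAU-3′

(a) The template strand is the reverse complement of the coding strand: complement CCGGCCTATTCCTAATAGAGGGTGTTAGTGTGGTACACCGGGGCTA, then reverse.
(b) mRNA matches the coding strand with T→U.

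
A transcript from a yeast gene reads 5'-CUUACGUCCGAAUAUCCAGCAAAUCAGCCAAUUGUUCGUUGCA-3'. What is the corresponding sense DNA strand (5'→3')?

The coding DNA strand has the same 5'→3' sequence as the mRNA with U replaced by T.

5'-CTTACGTCCGAATATCCAGCAAATCAGCCAATTGTTCGTTGCA-3'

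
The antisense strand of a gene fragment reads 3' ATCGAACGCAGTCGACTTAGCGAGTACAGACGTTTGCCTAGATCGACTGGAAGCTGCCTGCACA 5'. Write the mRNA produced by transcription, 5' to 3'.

Reading the template 3'→5' as shown, RNA polymerase pairs each base (A→U, T→A, G↔C) to build mRNA 5'→3' directly.

5'-UAGCUUGCGUCAGCUGAAUCGCUCAUGUCUGCAAACGGAUCUAGCUGACCUUCGACGGACGUGU-3'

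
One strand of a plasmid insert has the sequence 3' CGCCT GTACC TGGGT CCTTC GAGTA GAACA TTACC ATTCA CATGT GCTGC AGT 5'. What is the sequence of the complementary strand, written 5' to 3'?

The strand is given 3'→5', so its complement runs 5'→3' in the same left-to-right order: pair each base A↔T, G↔C.

5′-GCGGACATGGACCCAGGAAGCTCATCTTGTAATGGTAAGTGTACACGACGTCA-3′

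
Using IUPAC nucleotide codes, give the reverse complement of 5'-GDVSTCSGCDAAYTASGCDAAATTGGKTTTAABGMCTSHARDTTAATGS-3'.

5'-SCATTAAHYTDSAGKCVTTAAAMCCAATTTHGCSTARTTHGCSGASBHC-3'

Standard pairs A↔T, G↔C; ambiguity codes pair R↔Y, M↔K, S↔S, B↔V, D↔H. Complement (CHBSAGSCGHTTRATSCGHTTTAACCMAAATTVCKGASDTYHAATTACS), then reverse for 5'→3'.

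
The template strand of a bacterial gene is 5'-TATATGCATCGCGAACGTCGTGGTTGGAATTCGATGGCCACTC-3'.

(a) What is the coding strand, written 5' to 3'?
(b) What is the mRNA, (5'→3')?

(a) 5'-GAGTGGCCATCGAATTCCAACCACGACGTTCGCGATGCATATA-3'
(b) 5'-GAGUGGCCAUCGAAUUCCAACCACGACGUUCGCGAUGCAUAUA-3'

(a) The coding strand is the reverse complement of the template: complement ATATACGTAGCGCTTGCAGCACCAACCTTAAGCTACCGGTGAG, then reverse.
(b) mRNA has the coding-strand sequence with T→U.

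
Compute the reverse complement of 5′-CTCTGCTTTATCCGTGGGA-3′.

5′-TCCCACGGATAAAGCAGAG-3′

Reading the sequence 3'→5' and pairing each base (A↔T, G↔C) gives the reverse complement directly.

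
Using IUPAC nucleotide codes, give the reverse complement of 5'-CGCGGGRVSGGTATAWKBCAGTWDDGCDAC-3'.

5′-GTHGCHHWACTGVMWTATACCSBYCCCGCG-3′

Standard pairs A↔T, G↔C; ambiguity codes pair R↔Y, K↔M, W↔W, S↔S, B↔V, D↔H. Complement (GCGCCCYBSCCATATWMVGTCAWHHCGHTG), then reverse for 5'→3'.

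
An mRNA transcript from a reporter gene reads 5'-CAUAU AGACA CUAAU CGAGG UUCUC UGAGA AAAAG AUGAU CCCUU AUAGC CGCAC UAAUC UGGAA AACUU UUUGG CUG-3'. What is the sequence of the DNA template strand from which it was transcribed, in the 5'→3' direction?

5'-CAGCCAAAAAGTTTTCCAGATTAGTGCGGCTATAAGGGATCATCTTTTTCTCAGAGAACCTCGATTAGTGTCTATATG-3'

Replace U with T to get the coding DNA strand: CATATAGACACTAATCGAGGTTCTCTGAGAAAAAGATGATCCCTTATAGCCGCACTAATCTGGAAAACTTTTTGGCTG. The template strand is its reverse complement (complement GTATATCTGTGATTAGCTCCAAGAGACTCTTTTTCTACTAGGGAATATCGGCGTGATTAGACCTTTTGAAAAACCGAC, then reverse).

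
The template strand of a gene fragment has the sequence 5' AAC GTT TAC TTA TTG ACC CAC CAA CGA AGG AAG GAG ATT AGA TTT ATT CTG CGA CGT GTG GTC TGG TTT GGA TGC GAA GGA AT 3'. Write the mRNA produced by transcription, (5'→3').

5'-AUUCCUUCGCAUCCAAACCAGACCACACGUCGCAGAAUAAAUCUAAUCUCCUUCCUUCGUUGGUGGGUCAAUAAGUAAACGUU-3'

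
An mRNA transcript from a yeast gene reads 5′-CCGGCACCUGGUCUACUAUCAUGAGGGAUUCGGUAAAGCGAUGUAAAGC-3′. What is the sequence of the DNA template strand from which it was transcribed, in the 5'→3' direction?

5'-GCTTTACATCGCTTTACCGAATCCCTCATGATAGTAGACCAGGTGCCGG-3'

Replace U with T to get the coding DNA strand: CCGGCACCTGGTCTACTATCATGAGGGATTCGGTAAAGCGATGTAAAGC. The template strand is its reverse complement (complement GGCCGTGGACCAGATGATAGTACTCCCTAAGCCATTTCGCTACATTTCG, then reverse).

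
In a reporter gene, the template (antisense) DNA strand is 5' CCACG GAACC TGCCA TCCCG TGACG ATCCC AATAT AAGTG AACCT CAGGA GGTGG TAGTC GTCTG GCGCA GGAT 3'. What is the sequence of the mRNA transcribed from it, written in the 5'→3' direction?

RNA polymerase reads the template 3'→5' and synthesizes mRNA 5'→3' by base-pairing (A→U, T→A, G↔C). The complement of the template is GGTGCCTTGGACGGTAGGGCACTGCTAGGGTTATATTCACTTGGAGTCCTCCACCATCAGCAGACCGCGTCCTA; antiparallel, so 5'→3' the coding strand is ATCCTGCGCCAGACGACTACCACCTCCTGAGGTTCACTTATATTGGGATCGTCACGGGATGGCAGGTTCCGTGG. Replace T with U for the mRNA.

5'-AUCCUGCGCCAGACGACUACCACCUCCUGAGGUUCACUUAUAUUGGGAUCGUCACGGGAUGGCAGGUUCCGUGG-3'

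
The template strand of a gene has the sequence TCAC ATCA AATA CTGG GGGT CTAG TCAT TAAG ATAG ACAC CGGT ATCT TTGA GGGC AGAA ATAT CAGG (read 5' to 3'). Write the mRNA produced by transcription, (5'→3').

RNA polymerase reads the template 3'→5' and synthesizes mRNA 5'→3' by base-pairing (A→U, T→A, G↔C). The complement of the template is AGTGTAGTTTATGACCCCCAGATCAGTAATTCTATCTGTGGCCATAGAAACTCCCGTCTTTATAGTCC; antiparallel, so 5'→3' the coding strand is CCTGATATTTCTGCCCTCAAAGATACCGGTGTCTATCTTAATGACTAGACCCCCAGTATTTGATGTGA. Replace T with U for the mRNA.

5′-CCUGAUAUUUCUGCCCUCAAAGAUACCGGUGUCUAUCUUAAUGACUAGACCCCCAGUAUUUGAUGUGA-3′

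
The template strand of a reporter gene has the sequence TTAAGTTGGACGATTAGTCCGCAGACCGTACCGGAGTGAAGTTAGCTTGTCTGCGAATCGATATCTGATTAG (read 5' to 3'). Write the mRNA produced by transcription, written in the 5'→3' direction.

5'-CUAAUCAGAUAUCGAUUCGCAGACAAGCUAACUUCACUCCGGUACGGUCUGCGGACUAAUCGUCCAACUUAA-3'

RNA polymerase reads the template 3'→5' and synthesizes mRNA 5'→3' by base-pairing (A→U, T→A, G↔C). The complement of the template is AATTCAACCTGCTAATCAGGCGTCTGGCATGGCCTCACTTCAATCGAACAGACGCTTAGCTATAGACTAATC; antiparallel, so 5'→3' the coding strand is CTAATCAGATATCGATTCGCAGACAAGCTAACTTCACTCCGGTACGGTCTGCGGACTAATCGTCCAACTTAA. Replace T with U for the mRNA.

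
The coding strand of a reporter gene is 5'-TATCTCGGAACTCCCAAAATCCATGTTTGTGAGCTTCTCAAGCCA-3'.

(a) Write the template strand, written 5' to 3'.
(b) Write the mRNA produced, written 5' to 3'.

(a) The template strand is the reverse complement of the coding strand: complement ATAGAGCCTTGAGGGTTTTAGGTACAAACACTCGAAGAGTTCGGT, then reverse.
(b) mRNA matches the coding strand with T→U.

(a) 5'-TGGCTTGAGAAGCTCACAAACATGGATTTTGGGAGTTCCGAGATA-3'
(b) 5′-UAUCUCGGAACUCCCAAAAUCCAUGUUUGUGAGCUUCUCAAGCCA-3′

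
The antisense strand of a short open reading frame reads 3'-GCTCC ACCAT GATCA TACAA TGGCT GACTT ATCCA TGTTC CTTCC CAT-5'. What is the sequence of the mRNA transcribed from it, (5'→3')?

Reading the template 3'→5' as shown, RNA polymerase pairs each base (A→U, T→A, G↔C) to build mRNA 5'→3' directly.

5′-CGAGGUGGUACUAGUAUGUUACCGACUGAAUAGGUACAAGGAAGGGUA-3′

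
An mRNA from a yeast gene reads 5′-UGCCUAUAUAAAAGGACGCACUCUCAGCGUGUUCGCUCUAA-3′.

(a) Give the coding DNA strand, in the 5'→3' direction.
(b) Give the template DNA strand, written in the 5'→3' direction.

(a) The coding strand matches the mRNA with U→T.
(b) The template strand is the reverse complement of the coding strand.

(a) 5'-TGCCTATATAAAAGGACGCACTCTCAGCGTGTTCGCTCTAA-3'
(b) 5'-TTAGAGCGAACACGCTGAGAGTGCGTCCTTTTATATAGGCA-3'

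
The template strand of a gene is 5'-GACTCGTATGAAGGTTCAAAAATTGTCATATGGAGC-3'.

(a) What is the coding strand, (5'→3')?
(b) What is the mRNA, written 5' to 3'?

(a) The coding strand is the reverse complement of the template: complement CTGAGCATACTTCCAAGTTTTTAACAGTATACCTCG, then reverse.
(b) mRNA has the coding-strand sequence with T→U.

(a) 5'-GCTCCATATGACAATTTTTGAACCTTCATACGAGTC-3'
(b) 5'-GCUCCAUAUGACAAUUUUUGAACCUUCAUACGAGUC-3'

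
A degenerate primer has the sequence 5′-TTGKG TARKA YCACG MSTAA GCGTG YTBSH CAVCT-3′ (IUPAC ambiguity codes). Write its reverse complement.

5'-AGBTGDSVARCACGCTTASKCGTGRTMYTACMCAA-3'

Standard pairs A↔T, G↔C; ambiguity codes pair R↔Y, M↔K, S↔S, B↔V, H↔D. Complement (AACMCATYMTRGTGCKSATTCGCACRAVSDGTBGA), then reverse for 5'→3'.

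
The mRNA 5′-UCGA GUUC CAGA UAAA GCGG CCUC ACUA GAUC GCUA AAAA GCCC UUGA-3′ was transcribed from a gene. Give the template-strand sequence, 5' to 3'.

5'-TCAAGGGCTTTTTAGCGATCTAGTGAGGCCGCTTTATCTGGAACTCGA-3'

Replace U with T to get the coding DNA strand: TCGAGTTCCAGATAAAGCGGCCTCACTAGATCGCTAAAAAGCCCTTGA. The template strand is its reverse complement (complement AGCTCAAGGTCTATTTCGCCGGAGTGATCTAGCGATTTTTCGGGAACT, then reverse).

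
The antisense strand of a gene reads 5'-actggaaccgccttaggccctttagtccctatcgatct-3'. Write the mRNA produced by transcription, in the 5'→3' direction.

RNA polymerase reads the template 3'→5' and synthesizes mRNA 5'→3' by base-pairing (A→U, T→A, G↔C). The complement of the template is TGACCTTGGCGGAATCCGGGAAATCAGGGATAGCTAGA; antiparallel, so 5'→3' the coding strand is AGATCGATAGGGACTAAAGGGCCTAAGGCGGTTCCAGT. Replace T with U for the mRNA.

5'-AGAUCGAUAGGGACUAAAGGGCCUAAGGCGGUUCCAGU-3'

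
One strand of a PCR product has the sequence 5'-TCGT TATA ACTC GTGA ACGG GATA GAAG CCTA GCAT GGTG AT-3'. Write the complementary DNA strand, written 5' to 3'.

Pairing A↔T and G↔C gives AGCAATATTGAGCACTTGCCCTATCTTCGGATCGTACCACTA, running 3'→5'. Reverse for the 5'→3' convention.

5'-ATCACCATGCTAGGCTTCTATCCCGTTCACGAGTTATAACGA-3'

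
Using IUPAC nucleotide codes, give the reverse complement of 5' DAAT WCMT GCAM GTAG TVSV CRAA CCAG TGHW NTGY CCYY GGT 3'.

Standard pairs A↔T, G↔C; ambiguity codes pair R↔Y, M↔K, W↔W, S↔S, D↔H, V↔B, N↔N. Complement (HTTAWGKACGTKCATCABSBGYTTGGTCACDWNACRGGRRCCA), then reverse for 5'→3'.

5'-ACCRRGGRCANWDCACTGGTTYGBSBACTACKTGCAKGWATTH-3'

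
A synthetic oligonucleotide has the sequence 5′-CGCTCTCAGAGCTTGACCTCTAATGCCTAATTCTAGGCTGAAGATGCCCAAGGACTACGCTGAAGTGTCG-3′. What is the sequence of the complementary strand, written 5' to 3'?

5'-CGACACTTCAGCGTAGTCCTTGGGCATCTTCAGCCTAGAATTAGGCATTAGAGGTCAAGCTCTGAGAGCG-3'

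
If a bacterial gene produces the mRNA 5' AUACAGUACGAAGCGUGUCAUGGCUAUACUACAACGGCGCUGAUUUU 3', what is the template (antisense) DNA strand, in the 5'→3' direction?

5'-AAAATCAGCGCCGTTGTAGTATAGCCATGACACGCTTCGTACTGTAT-3'

Replace U with T to get the coding DNA strand: ATACAGTACGAAGCGTGTCATGGCTATACTACAACGGCGCTGATTTT. The template strand is its reverse complement (complement TATGTCATGCTTCGCACAGTACCGATATGATGTTGCCGCGACTAAAA, then reverse).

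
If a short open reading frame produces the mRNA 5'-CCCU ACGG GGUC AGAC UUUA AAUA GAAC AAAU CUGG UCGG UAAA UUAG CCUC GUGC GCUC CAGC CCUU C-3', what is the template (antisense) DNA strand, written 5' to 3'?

Replace U with T to get the coding DNA strand: CCCTACGGGGTCAGACTTTAAATAGAACAAATCTGGTCGGTAAATTAGCCTCGTGCGCTCCAGCCCTTC. The template strand is its reverse complement (complement GGGATGCCCCAGTCTGAAATTTATCTTGTTTAGACCAGCCATTTAATCGGAGCACGCGAGGTCGGGAAG, then reverse).

5'-GAAGGGCTGGAGCGCACGAGGCTAATTTACCGACCAGATTTGTTCTATTTAAAGTCTGACCCCGTAGGG-3'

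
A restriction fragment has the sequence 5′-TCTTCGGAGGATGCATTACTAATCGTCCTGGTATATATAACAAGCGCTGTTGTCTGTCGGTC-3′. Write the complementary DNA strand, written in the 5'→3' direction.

The complement of TCTTCGGAGGATGCATTACTAATCGTCCTGGTATATATAACAAGCGCTGTTGTCTGTCGGTC is AGAAGCCTCCTACGTAATGATTAGCAGGACCATATATATTGTTCGCGACAACAGACAGCCAG (A↔T, G↔C). DNA strands are antiparallel, so the complementary strand runs 3'→5'; reversing gives the 5'→3' form.

5'-GACCGACAGACAACAGCGCTTGTTATATATACCAGGACGATTAGTAATGCATCCTCCGAAGA-3'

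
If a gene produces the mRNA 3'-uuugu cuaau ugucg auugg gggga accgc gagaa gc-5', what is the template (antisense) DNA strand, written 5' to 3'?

5′-AAACAGATTAACAGCTAACCCCCCTTGGCGCTCTTCG-3′

Written 5'→3' the mRNA is CGAAGAGCGCCAAGGGGGGUUAGCUGUUAAUCUGUUU, so the coding DNA strand is CGAAGAGCGCCAAGGGGGGTTAGCTGTTAATCTGTTT. The template is its reverse complement.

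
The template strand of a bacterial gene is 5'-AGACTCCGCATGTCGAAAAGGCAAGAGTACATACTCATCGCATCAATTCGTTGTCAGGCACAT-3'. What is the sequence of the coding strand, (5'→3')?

The coding strand is complementary and antiparallel to the template: take the complement (A↔T, G↔C) and reverse.

5′-ATGTGCCTGACAACGAATTGATGCGATGAGTATGTACTCTTGCCTTTTCGACATGCGGAGTCT-3′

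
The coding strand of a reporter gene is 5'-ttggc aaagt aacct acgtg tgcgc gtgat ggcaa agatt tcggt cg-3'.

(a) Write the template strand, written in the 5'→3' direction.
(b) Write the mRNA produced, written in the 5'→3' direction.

(a) 5′-CGACCGAAATCTTTGCCATCACGCGCACACGTAGGTTACTTTGCCAA-3′
(b) 5'-UUGGCAAAGUAACCUACGUGUGCGCGUGAUGGCAAAGAUUUCGGUCG-3'

(a) The template strand is the reverse complement of the coding strand: complement AACCGTTTCATTGGATGCACACGCGCACTACCGTTTCTAAAGCCAGC, then reverse.
(b) mRNA matches the coding strand with T→U.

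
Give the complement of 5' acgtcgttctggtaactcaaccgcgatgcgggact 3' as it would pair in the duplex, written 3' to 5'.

Base-pairing A↔T, G↔C gives the complement. The complementary strand is antiparallel, so paired with a 5'→3' strand it runs 3'→5'.

3'-TGCAGCAAGACCATTGAGTTGGCGCTACGCCCTGA-5'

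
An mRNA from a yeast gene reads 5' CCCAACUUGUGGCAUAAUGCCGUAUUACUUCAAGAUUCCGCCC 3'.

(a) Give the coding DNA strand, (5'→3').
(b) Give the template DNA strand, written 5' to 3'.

(a) 5'-CCCAACTTGTGGCATAATGCCGTATTACTTCAAGATTCCGCCC-3'
(b) 5'-GGGCGGAATCTTGAAGTAATACGGCATTATGCCACAAGTTGGG-3'

(a) The coding strand matches the mRNA with U→T.
(b) The template strand is the reverse complement of the coding strand.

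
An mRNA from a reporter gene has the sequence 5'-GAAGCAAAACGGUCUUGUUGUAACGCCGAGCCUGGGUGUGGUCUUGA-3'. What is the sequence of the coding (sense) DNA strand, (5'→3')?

5'-GAAGCAAAACGGTCTTGTTGTAACGCCGAGCCTGGGTGTGGTCTTGA-3'

The coding DNA strand has the same 5'→3' sequence as the mRNA with U replaced by T.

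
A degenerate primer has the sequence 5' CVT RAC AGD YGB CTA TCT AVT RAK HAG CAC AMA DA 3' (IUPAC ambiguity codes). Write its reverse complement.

Standard pairs A↔T, G↔C; ambiguity codes pair R↔Y, M↔K, B↔V, D↔H. Complement (GBAYTGTCHRCVGATAGATBAYTMDTCGTGTKTHT), then reverse for 5'→3'.

5′-THTKTGTGCTDMTYABTAGATAGVCRHCTGTYABG-3′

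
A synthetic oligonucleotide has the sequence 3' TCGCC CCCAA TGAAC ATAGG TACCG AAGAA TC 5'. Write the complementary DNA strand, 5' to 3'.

5′-AGCGGGGGTTACTTGTATCCATGGCTTCTTAG-3′

The strand is given 3'→5', so its complement runs 5'→3' in the same left-to-right order: pair each base A↔T, G↔C.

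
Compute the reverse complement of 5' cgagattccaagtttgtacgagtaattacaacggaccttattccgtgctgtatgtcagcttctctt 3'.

Reading the sequence 3'→5' and pairing each base (A↔T, G↔C) gives the reverse complement directly.

5′-AAGAGAAGCTGACATACAGCACGGAATAAGGTCCGTTGTAATTACTCGTACAAACTTGGAATCTCG-3′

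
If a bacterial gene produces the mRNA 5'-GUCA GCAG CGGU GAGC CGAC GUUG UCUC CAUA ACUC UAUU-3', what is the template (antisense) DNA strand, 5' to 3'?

Replace U with T to get the coding DNA strand: GTCAGCAGCGGTGAGCCGACGTTGTCTCCATAACTCTATT. The template strand is its reverse complement (complement CAGTCGTCGCCACTCGGCTGCAACAGAGGTATTGAGATAA, then reverse).

5'-AATAGAGTTATGGAGACAACGTCGGCTCACCGCTGCTGAC-3'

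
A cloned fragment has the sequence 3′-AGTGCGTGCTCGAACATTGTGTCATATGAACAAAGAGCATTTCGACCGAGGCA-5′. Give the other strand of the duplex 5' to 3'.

The strand is given 3'→5', so its complement runs 5'→3' in the same left-to-right order: pair each base A↔T, G↔C.

5′-TCACGCACGAGCTTGTAACACAGTATACTTGTTTCTCGTAAAGCTGGCTCCGT-3′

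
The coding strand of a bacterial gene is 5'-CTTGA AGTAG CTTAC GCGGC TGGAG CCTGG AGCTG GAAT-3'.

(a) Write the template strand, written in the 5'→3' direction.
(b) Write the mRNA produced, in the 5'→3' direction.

(a) 5'-ATTCCAGCTCCAGGCTCCAGCCGCGTAAGCTACTTCAAG-3'
(b) 5'-CUUGAAGUAGCUUACGCGGCUGGAGCCUGGAGCUGGAAU-3'

(a) The template strand is the reverse complement of the coding strand: complement GAACTTCATCGAATGCGCCGACCTCGGACCTCGACCTTA, then reverse.
(b) mRNA matches the coding strand with T→U.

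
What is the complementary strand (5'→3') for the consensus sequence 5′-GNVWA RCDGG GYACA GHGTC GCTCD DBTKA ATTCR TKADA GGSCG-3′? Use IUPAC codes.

Standard pairs A↔T, G↔C; ambiguity codes pair R↔Y, K↔M, W↔W, S↔S, B↔V, D↔H, N↔N. Complement (CNBWTYGHCCCRTGTCDCAGCGAGHHVAMTTAAGYAMTHTCCSGC), then reverse for 5'→3'.

5′-CGSCCTHTMAYGAATTMAVHHGAGCGACDCTGTRCCCHGYTWBNC-3′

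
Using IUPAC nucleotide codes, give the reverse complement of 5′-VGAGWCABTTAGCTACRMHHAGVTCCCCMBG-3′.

Standard pairs A↔T, G↔C; ambiguity codes pair R↔Y, M↔K, W↔W, B↔V, H↔D. Complement (BCTCWGTVAATCGATGYKDDTCBAGGGGKVC), then reverse for 5'→3'.

5'-CVKGGGGABCTDDKYGTAGCTAAVTGWCTCB-3'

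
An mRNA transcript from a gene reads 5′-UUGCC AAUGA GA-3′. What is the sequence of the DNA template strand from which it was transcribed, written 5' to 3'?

Replace U with T to get the coding DNA strand: TTGCCAATGAGA. The template strand is its reverse complement (complement AACGGTTACTCT, then reverse).

5'-TCTCATTGGCAA-3'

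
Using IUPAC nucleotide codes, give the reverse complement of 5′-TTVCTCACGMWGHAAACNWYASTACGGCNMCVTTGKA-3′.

5′-TMCAABGKNGCCGTASTRWNGTTTDCWKCGTGAGBAA-3′

Standard pairs A↔T, G↔C; ambiguity codes pair Y↔R, M↔K, W↔W, S↔S, H↔D, V↔B, N↔N. Complement (AABGAGTGCKWCDTTTGNWRTSATGCCGNKGBAACMT), then reverse for 5'→3'.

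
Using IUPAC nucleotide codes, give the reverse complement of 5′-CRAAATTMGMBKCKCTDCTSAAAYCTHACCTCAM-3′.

5′-KTGAGGTDAGRTTTSAGHAGMGMVKCKAATTTYG-3′

Standard pairs A↔T, G↔C; ambiguity codes pair R↔Y, M↔K, S↔S, B↔V, D↔H. Complement (GYTTTAAKCKVMGMGAHGASTTTRGADTGGAGTK), then reverse for 5'→3'.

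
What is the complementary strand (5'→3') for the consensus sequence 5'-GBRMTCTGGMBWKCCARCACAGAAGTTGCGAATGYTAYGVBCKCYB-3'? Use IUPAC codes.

5′-VRGMGVBCRTARCATTCGCAACTTCTGTGYTGGMWVKCCAGAKYVC-3′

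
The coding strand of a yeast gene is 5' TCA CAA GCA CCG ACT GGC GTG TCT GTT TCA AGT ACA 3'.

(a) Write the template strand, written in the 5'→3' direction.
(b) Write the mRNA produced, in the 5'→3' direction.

(a) 5'-TGTACTTGAAACAGACACGCCAGTCGGTGCTTGTGA-3'
(b) 5'-UCACAAGCACCGACUGGCGUGUCUGUUUCAAGUACA-3'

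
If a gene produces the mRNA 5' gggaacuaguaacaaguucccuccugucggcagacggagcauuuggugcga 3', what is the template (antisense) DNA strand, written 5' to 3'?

Replace U with T to get the coding DNA strand: GGGAACTAGTAACAAGTTCCCTCCTGTCGGCAGACGGAGCATTTGGTGCGA. The template strand is its reverse complement (complement CCCTTGATCATTGTTCAAGGGAGGACAGCCGTCTGCCTCGTAAACCACGCT, then reverse).

5'-TCGCACCAAATGCTCCGTCTGCCGACAGGAGGGAACTTGTTACTAGTTCCC-3'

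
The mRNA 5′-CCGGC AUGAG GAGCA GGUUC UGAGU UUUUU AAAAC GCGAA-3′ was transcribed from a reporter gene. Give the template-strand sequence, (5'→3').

5′-TTCGCGTTTTAAAAAACTCAGAACCTGCTCCTCATGCCGG-3′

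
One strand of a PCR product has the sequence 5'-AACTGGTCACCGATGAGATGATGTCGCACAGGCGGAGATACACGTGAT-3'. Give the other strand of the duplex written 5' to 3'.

5'-ATCACGTGTATCTCCGCCTGTGCGACATCATCTCATCGGTGACCAGTT-3'

The complement of AACTGGTCACCGATGAGATGATGTCGCACAGGCGGAGATACACGTGAT is TTGACCAGTGGCTACTCTACTACAGCGTGTCCGCCTCTATGTGCACTA (A↔T, G↔C). DNA strands are antiparallel, so the complementary strand runs 3'→5'; reversing gives the 5'→3' form.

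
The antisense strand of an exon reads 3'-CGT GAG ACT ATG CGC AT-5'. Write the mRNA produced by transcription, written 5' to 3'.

5'-GCACUCUGAUACGCGUA-3'

Reading the template 3'→5' as shown, RNA polymerase pairs each base (A→U, T→A, G↔C) to build mRNA 5'→3' directly.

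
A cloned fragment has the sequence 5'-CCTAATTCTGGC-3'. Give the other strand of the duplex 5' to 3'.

5'-GCCAGAATTAGG-3'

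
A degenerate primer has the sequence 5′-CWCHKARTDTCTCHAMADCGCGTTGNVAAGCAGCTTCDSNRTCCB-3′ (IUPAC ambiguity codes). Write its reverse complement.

5'-VGGAYNSHGAAGCTGCTTBNCAACGCGHTKTDGAGAHAYTMDGWG-3'

Standard pairs A↔T, G↔C; ambiguity codes pair R↔Y, M↔K, W↔W, S↔S, B↔V, D↔H, N↔N. Complement (GWGDMTYAHAGAGDTKTHGCGCAACNBTTCGTCGAAGHSNYAGGV), then reverse for 5'→3'.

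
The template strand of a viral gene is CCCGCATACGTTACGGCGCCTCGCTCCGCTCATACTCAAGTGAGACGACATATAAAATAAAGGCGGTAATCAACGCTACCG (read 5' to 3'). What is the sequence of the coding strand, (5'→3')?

The coding strand is complementary and antiparallel to the template: take the complement (A↔T, G↔C) and reverse.

5'-CGGTAGCGTTGATTACCGCCTTTATTTTATATGTCGTCTCACTTGAGTATGAGCGGAGCGAGGCGCCGTAACGTATGCGGG-3'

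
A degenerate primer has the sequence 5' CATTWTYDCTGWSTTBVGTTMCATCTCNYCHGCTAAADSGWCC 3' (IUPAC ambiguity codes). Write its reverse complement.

5'-GGWCSHTTTAGCDGRNGAGATGKAACBVAASWCAGHRAWAATG-3'

Standard pairs A↔T, G↔C; ambiguity codes pair Y↔R, M↔K, W↔W, S↔S, B↔V, D↔H, N↔N. Complement (GTAAWARHGACWSAAVBCAAKGTAGAGNRGDCGATTTHSCWGG), then reverse for 5'→3'.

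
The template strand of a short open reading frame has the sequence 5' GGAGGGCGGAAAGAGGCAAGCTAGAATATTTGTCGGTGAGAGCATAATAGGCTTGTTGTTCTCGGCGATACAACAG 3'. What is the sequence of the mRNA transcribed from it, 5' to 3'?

5'-CUGUUGUAUCGCCGAGAACAACAAGCCUAUUAUGCUCUCACCGACAAAUAUUCUAGCUUGCCUCUUUCCGCCCUCC-3'

The mRNA has the sequence of the coding strand (reverse complement of the template) with T→U. Reverse complement of GGAGGGCGGAAAGAGGCAAGCTAGAATATTTGTCGGTGAGAGCATAATAGGCTTGTTGTTCTCGGCGATACAACAG is CTGTTGTATCGCCGAGAACAACAAGCCTATTATGCTCTCACCGACAAATATTCTAGCTTGCCTCTTTCCGCCCTCC; then T→U.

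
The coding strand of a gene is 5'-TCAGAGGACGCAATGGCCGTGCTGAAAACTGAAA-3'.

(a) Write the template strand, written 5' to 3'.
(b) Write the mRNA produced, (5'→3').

(a) The template strand is the reverse complement of the coding strand: complement AGTCTCCTGCGTTACCGGCACGACTTTTGACTTT, then reverse.
(b) mRNA matches the coding strand with T→U.

(a) 5′-TTTCAGTTTTCAGCACGGCCATTGCGTCCTCTGA-3′
(b) 5'-UCAGAGGACGCAAUGGCCGUGCUGAAAACUGAAA-3'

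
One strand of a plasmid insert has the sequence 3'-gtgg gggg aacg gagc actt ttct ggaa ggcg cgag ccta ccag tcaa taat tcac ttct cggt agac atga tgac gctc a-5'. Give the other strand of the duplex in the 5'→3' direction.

5'-CACCCCCCTTGCCTCGTGAAAAGACCTTCCGCGCTCGGATGGTCAGTTATTAAGTGAAGAGCCATCTGTACTACTGCGAGT-3'

The strand is given 3'→5', so its complement runs 5'→3' in the same left-to-right order: pair each base A↔T, G↔C.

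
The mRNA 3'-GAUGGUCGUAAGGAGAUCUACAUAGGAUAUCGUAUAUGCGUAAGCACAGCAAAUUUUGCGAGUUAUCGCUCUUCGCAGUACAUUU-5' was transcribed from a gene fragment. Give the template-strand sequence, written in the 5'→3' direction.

Written 5'→3' the mRNA is UUUACAUGACGCUUCUCGCUAUUGAGCGUUUUAAACGACACGAAUGCGUAUAUGCUAUAGGAUACAUCUAGAGGAAUGCUGGUAG, so the coding DNA strand is TTTACATGACGCTTCTCGCTATTGAGCGTTTTAAACGACACGAATGCGTATATGCTATAGGATACATCTAGAGGAATGCTGGTAG. The template is its reverse complement.

5′-CTACCAGCATTCCTCTAGATGTATCCTATAGCATATACGCATTCGTGTCGTTTAAAACGCTCAATAGCGAGAAGCGTCATGTAAA-3′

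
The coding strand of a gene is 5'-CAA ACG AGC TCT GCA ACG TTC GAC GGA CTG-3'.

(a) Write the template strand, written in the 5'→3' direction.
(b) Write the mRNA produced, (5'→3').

(a) The template strand is the reverse complement of the coding strand: complement GTTTGCTCGAGACGTTGCAAGCTGCCTGAC, then reverse.
(b) mRNA matches the coding strand with T→U.

(a) 5'-CAGTCCGTCGAACGTTGCAGAGCTCGTTTG-3'
(b) 5'-CAAACGAGCUCUGCAACGUUCGACGGACUG-3'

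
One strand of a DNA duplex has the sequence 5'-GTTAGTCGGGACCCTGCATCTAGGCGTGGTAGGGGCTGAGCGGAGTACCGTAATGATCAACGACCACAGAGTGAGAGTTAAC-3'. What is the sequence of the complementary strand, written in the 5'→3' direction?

5'-GTTAACTCTCACTCTGTGGTCGTTGATCATTACGGTACTCCGCTCAGCCCCTACCACGCCTAGATGCAGGGTCCCGACTAAC-3'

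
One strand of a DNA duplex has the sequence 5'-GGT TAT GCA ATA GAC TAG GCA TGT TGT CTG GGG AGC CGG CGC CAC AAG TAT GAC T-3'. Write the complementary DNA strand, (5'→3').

5'-AGTCATACTTGTGGCGCCGGCTCCCCAGACAACATGCCTAGTCTATTGCATAACC-3'

The complement of GGTTATGCAATAGACTAGGCATGTTGTCTGGGGAGCCGGCGCCACAAGTATGACT is CCAATACGTTATCTGATCCGTACAACAGACCCCTCGGCCGCGGTGTTCATACTGA (A↔T, G↔C). DNA strands are antiparallel, so the complementary strand runs 3'→5'; reversing gives the 5'→3' form.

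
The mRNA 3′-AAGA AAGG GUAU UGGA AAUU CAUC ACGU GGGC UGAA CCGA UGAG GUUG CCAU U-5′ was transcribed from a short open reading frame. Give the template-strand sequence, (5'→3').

5'-TTCTTTCCCATAACCTTTAAGTAGTGCACCCGACTTGGCTACTCCAACGGTAA-3'

Written 5'→3' the mRNA is UUACCGUUGGAGUAGCCAAGUCGGGUGCACUACUUAAAGGUUAUGGGAAAGAA, so the coding DNA strand is TTACCGTTGGAGTAGCCAAGTCGGGTGCACTACTTAAAGGTTATGGGAAAGAA. The template is its reverse complement.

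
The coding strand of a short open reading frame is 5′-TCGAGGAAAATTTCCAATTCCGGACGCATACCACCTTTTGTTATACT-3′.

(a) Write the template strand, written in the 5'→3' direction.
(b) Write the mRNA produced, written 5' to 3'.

(a) 5'-AGTATAACAAAAGGTGGTATGCGTCCGGAATTGGAAATTTTCCTCGA-3'
(b) 5'-UCGAGGAAAAUUUCCAAUUCCGGACGCAUACCACCUUUUGUUAUACU-3'

(a) The template strand is the reverse complement of the coding strand: complement AGCTCCTTTTAAAGGTTAAGGCCTGCGTATGGTGGAAAACAATATGA, then reverse.
(b) mRNA matches the coding strand with T→U.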